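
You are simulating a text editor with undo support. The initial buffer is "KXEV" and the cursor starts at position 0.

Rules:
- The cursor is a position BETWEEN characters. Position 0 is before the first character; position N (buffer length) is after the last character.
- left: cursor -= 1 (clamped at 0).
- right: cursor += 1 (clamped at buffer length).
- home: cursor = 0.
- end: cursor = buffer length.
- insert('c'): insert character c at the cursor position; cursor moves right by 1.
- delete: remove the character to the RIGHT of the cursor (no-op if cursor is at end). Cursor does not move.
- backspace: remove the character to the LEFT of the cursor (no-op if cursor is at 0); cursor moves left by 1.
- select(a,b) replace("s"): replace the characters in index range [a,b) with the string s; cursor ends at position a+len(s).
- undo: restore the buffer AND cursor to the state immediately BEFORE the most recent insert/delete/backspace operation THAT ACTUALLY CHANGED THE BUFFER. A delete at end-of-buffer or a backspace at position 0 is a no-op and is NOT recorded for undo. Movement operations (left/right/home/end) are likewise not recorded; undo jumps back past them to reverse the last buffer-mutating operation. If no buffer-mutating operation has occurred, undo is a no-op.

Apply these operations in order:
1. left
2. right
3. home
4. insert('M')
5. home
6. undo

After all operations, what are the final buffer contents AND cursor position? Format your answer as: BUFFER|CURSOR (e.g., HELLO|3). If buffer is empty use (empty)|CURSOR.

After op 1 (left): buf='KXEV' cursor=0
After op 2 (right): buf='KXEV' cursor=1
After op 3 (home): buf='KXEV' cursor=0
After op 4 (insert('M')): buf='MKXEV' cursor=1
After op 5 (home): buf='MKXEV' cursor=0
After op 6 (undo): buf='KXEV' cursor=0

Answer: KXEV|0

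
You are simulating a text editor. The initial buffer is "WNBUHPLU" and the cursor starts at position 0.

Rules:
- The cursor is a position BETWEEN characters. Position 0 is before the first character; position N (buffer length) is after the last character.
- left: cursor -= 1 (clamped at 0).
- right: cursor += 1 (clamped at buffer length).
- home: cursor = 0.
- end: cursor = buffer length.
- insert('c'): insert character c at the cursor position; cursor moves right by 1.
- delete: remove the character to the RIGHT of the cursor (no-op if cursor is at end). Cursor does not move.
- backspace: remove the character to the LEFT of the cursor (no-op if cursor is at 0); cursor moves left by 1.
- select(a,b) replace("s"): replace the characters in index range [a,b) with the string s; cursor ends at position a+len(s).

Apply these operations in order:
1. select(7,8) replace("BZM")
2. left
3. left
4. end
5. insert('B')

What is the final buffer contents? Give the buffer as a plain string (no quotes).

Answer: WNBUHPLBZMB

Derivation:
After op 1 (select(7,8) replace("BZM")): buf='WNBUHPLBZM' cursor=10
After op 2 (left): buf='WNBUHPLBZM' cursor=9
After op 3 (left): buf='WNBUHPLBZM' cursor=8
After op 4 (end): buf='WNBUHPLBZM' cursor=10
After op 5 (insert('B')): buf='WNBUHPLBZMB' cursor=11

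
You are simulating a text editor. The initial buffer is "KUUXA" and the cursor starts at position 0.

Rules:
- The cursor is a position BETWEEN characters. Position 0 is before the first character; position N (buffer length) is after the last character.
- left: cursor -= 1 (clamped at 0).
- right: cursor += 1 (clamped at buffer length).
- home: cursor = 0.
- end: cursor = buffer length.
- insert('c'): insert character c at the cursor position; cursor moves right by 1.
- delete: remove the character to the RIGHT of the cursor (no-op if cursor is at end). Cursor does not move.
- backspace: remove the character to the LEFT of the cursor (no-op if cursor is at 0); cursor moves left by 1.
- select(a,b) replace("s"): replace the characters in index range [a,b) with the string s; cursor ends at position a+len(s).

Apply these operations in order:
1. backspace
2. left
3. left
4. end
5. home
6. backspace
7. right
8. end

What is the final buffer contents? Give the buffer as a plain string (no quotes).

After op 1 (backspace): buf='KUUXA' cursor=0
After op 2 (left): buf='KUUXA' cursor=0
After op 3 (left): buf='KUUXA' cursor=0
After op 4 (end): buf='KUUXA' cursor=5
After op 5 (home): buf='KUUXA' cursor=0
After op 6 (backspace): buf='KUUXA' cursor=0
After op 7 (right): buf='KUUXA' cursor=1
After op 8 (end): buf='KUUXA' cursor=5

Answer: KUUXA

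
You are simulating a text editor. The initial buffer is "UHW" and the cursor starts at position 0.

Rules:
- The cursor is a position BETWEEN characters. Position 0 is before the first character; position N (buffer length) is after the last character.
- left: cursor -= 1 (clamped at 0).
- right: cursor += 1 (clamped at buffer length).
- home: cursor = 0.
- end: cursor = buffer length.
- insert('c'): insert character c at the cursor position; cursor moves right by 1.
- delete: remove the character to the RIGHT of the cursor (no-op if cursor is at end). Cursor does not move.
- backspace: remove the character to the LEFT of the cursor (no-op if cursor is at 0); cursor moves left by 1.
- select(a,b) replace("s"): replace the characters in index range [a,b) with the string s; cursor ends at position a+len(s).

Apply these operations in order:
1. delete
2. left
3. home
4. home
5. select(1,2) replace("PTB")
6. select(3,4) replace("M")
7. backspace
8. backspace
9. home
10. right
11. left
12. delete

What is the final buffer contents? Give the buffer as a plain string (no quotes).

Answer: P

Derivation:
After op 1 (delete): buf='HW' cursor=0
After op 2 (left): buf='HW' cursor=0
After op 3 (home): buf='HW' cursor=0
After op 4 (home): buf='HW' cursor=0
After op 5 (select(1,2) replace("PTB")): buf='HPTB' cursor=4
After op 6 (select(3,4) replace("M")): buf='HPTM' cursor=4
After op 7 (backspace): buf='HPT' cursor=3
After op 8 (backspace): buf='HP' cursor=2
After op 9 (home): buf='HP' cursor=0
After op 10 (right): buf='HP' cursor=1
After op 11 (left): buf='HP' cursor=0
After op 12 (delete): buf='P' cursor=0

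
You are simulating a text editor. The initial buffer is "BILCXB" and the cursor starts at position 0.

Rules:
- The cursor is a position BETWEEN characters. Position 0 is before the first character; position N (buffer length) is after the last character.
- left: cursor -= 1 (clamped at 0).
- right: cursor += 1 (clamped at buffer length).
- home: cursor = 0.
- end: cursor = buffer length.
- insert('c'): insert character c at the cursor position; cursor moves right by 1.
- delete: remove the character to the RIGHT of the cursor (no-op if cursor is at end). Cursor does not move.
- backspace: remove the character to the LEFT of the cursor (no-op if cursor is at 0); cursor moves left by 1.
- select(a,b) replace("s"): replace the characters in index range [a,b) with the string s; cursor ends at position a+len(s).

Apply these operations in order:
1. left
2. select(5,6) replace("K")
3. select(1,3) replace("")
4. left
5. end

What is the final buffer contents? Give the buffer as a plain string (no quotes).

After op 1 (left): buf='BILCXB' cursor=0
After op 2 (select(5,6) replace("K")): buf='BILCXK' cursor=6
After op 3 (select(1,3) replace("")): buf='BCXK' cursor=1
After op 4 (left): buf='BCXK' cursor=0
After op 5 (end): buf='BCXK' cursor=4

Answer: BCXK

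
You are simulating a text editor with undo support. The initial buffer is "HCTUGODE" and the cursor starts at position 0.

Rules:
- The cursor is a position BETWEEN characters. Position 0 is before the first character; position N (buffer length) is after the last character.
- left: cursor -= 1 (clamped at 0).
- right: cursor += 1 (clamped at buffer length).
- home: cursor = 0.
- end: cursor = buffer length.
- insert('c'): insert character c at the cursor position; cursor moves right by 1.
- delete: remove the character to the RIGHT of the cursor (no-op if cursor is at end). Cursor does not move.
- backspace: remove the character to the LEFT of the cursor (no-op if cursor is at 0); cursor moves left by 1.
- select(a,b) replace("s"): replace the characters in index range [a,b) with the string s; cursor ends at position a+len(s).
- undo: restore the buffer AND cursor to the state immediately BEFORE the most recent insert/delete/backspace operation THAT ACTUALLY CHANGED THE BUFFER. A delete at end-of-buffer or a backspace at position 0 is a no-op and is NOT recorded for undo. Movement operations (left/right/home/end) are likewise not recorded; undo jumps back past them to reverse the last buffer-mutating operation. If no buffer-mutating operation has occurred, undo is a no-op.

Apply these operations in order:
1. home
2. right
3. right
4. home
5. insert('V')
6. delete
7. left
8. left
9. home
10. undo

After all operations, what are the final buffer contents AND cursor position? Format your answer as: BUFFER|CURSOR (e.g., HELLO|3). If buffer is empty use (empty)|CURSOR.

After op 1 (home): buf='HCTUGODE' cursor=0
After op 2 (right): buf='HCTUGODE' cursor=1
After op 3 (right): buf='HCTUGODE' cursor=2
After op 4 (home): buf='HCTUGODE' cursor=0
After op 5 (insert('V')): buf='VHCTUGODE' cursor=1
After op 6 (delete): buf='VCTUGODE' cursor=1
After op 7 (left): buf='VCTUGODE' cursor=0
After op 8 (left): buf='VCTUGODE' cursor=0
After op 9 (home): buf='VCTUGODE' cursor=0
After op 10 (undo): buf='VHCTUGODE' cursor=1

Answer: VHCTUGODE|1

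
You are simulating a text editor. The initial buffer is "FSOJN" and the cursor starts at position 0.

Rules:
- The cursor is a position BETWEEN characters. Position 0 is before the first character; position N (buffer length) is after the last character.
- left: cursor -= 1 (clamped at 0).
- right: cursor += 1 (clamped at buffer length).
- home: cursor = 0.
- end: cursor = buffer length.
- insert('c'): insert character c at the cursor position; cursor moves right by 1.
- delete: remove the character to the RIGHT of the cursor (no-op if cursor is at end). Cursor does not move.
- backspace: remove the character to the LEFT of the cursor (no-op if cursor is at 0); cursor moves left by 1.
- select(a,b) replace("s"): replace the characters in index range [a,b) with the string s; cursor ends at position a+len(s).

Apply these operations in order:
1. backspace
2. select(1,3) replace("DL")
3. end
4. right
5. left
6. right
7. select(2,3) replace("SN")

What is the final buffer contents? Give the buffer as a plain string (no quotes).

Answer: FDSNJN

Derivation:
After op 1 (backspace): buf='FSOJN' cursor=0
After op 2 (select(1,3) replace("DL")): buf='FDLJN' cursor=3
After op 3 (end): buf='FDLJN' cursor=5
After op 4 (right): buf='FDLJN' cursor=5
After op 5 (left): buf='FDLJN' cursor=4
After op 6 (right): buf='FDLJN' cursor=5
After op 7 (select(2,3) replace("SN")): buf='FDSNJN' cursor=4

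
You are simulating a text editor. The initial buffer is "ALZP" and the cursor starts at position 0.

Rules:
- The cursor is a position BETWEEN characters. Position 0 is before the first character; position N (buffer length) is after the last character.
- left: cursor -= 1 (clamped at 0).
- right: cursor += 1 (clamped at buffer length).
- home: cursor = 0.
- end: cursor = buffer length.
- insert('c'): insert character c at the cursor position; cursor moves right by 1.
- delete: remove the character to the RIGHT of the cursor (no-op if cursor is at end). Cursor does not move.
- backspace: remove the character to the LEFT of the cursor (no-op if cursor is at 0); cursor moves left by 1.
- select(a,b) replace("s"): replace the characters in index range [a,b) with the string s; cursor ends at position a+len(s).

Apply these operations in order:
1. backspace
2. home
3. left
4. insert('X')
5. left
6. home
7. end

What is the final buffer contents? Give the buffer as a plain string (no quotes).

Answer: XALZP

Derivation:
After op 1 (backspace): buf='ALZP' cursor=0
After op 2 (home): buf='ALZP' cursor=0
After op 3 (left): buf='ALZP' cursor=0
After op 4 (insert('X')): buf='XALZP' cursor=1
After op 5 (left): buf='XALZP' cursor=0
After op 6 (home): buf='XALZP' cursor=0
After op 7 (end): buf='XALZP' cursor=5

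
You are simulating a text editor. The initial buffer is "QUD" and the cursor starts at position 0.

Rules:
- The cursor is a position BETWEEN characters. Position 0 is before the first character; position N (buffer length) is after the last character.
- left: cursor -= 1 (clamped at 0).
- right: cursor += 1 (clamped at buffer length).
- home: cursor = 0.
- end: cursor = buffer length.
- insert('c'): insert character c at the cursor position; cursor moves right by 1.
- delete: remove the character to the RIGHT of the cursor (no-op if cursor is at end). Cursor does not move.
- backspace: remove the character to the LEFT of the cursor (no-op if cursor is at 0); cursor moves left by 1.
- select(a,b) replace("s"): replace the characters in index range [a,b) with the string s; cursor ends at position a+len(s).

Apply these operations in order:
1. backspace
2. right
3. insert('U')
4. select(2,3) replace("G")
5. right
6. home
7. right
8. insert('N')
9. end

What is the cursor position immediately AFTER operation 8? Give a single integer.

After op 1 (backspace): buf='QUD' cursor=0
After op 2 (right): buf='QUD' cursor=1
After op 3 (insert('U')): buf='QUUD' cursor=2
After op 4 (select(2,3) replace("G")): buf='QUGD' cursor=3
After op 5 (right): buf='QUGD' cursor=4
After op 6 (home): buf='QUGD' cursor=0
After op 7 (right): buf='QUGD' cursor=1
After op 8 (insert('N')): buf='QNUGD' cursor=2

Answer: 2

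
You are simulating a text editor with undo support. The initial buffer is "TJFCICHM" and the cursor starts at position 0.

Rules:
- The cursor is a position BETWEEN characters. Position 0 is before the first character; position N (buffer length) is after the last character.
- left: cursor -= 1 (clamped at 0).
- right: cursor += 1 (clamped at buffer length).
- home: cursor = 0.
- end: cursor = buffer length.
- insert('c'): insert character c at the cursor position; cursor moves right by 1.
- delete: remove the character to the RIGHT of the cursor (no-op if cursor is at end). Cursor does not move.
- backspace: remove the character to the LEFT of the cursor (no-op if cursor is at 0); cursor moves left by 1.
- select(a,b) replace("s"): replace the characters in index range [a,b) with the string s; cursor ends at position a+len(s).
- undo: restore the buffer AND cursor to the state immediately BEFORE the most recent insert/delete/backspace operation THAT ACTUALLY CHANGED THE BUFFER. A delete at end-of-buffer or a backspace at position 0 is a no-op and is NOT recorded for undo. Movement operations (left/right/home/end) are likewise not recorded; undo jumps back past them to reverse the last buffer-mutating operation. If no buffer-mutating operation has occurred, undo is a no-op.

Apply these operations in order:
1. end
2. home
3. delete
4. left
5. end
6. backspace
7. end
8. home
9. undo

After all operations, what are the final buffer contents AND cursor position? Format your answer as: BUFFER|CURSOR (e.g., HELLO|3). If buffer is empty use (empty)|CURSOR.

Answer: JFCICHM|7

Derivation:
After op 1 (end): buf='TJFCICHM' cursor=8
After op 2 (home): buf='TJFCICHM' cursor=0
After op 3 (delete): buf='JFCICHM' cursor=0
After op 4 (left): buf='JFCICHM' cursor=0
After op 5 (end): buf='JFCICHM' cursor=7
After op 6 (backspace): buf='JFCICH' cursor=6
After op 7 (end): buf='JFCICH' cursor=6
After op 8 (home): buf='JFCICH' cursor=0
After op 9 (undo): buf='JFCICHM' cursor=7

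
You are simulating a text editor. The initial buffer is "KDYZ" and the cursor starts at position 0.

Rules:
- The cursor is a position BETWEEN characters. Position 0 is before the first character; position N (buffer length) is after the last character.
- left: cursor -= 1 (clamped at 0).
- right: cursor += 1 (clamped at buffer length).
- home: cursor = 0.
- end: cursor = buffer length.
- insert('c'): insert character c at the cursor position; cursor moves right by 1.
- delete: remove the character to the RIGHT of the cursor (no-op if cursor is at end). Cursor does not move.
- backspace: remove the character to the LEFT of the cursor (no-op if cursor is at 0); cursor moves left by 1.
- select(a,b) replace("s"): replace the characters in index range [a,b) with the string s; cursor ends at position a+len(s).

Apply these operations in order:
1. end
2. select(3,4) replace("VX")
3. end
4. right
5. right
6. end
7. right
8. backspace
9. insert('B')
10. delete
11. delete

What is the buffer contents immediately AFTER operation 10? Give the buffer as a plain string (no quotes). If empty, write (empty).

After op 1 (end): buf='KDYZ' cursor=4
After op 2 (select(3,4) replace("VX")): buf='KDYVX' cursor=5
After op 3 (end): buf='KDYVX' cursor=5
After op 4 (right): buf='KDYVX' cursor=5
After op 5 (right): buf='KDYVX' cursor=5
After op 6 (end): buf='KDYVX' cursor=5
After op 7 (right): buf='KDYVX' cursor=5
After op 8 (backspace): buf='KDYV' cursor=4
After op 9 (insert('B')): buf='KDYVB' cursor=5
After op 10 (delete): buf='KDYVB' cursor=5

Answer: KDYVB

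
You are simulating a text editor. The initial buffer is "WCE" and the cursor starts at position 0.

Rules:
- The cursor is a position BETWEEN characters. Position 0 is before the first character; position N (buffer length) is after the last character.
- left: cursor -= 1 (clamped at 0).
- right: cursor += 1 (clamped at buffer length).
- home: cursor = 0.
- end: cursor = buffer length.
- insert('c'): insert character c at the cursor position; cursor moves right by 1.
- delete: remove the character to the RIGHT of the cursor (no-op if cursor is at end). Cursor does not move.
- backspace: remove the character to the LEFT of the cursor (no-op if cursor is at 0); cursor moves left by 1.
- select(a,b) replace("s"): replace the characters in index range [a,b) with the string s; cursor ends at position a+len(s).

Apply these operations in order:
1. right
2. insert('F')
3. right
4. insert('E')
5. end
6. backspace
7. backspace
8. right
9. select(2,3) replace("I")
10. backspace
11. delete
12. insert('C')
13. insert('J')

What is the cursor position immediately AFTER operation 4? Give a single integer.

After op 1 (right): buf='WCE' cursor=1
After op 2 (insert('F')): buf='WFCE' cursor=2
After op 3 (right): buf='WFCE' cursor=3
After op 4 (insert('E')): buf='WFCEE' cursor=4

Answer: 4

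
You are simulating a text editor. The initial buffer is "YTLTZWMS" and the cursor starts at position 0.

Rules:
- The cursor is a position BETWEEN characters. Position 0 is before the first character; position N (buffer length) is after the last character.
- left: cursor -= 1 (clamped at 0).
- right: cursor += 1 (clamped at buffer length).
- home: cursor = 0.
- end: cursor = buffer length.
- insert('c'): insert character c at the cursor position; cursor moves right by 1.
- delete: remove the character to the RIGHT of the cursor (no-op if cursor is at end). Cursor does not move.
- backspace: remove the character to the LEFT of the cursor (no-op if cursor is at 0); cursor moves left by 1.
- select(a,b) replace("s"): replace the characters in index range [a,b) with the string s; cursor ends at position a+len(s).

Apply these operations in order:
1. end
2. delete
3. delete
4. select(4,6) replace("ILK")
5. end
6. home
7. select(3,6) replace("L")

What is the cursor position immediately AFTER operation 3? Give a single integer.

Answer: 8

Derivation:
After op 1 (end): buf='YTLTZWMS' cursor=8
After op 2 (delete): buf='YTLTZWMS' cursor=8
After op 3 (delete): buf='YTLTZWMS' cursor=8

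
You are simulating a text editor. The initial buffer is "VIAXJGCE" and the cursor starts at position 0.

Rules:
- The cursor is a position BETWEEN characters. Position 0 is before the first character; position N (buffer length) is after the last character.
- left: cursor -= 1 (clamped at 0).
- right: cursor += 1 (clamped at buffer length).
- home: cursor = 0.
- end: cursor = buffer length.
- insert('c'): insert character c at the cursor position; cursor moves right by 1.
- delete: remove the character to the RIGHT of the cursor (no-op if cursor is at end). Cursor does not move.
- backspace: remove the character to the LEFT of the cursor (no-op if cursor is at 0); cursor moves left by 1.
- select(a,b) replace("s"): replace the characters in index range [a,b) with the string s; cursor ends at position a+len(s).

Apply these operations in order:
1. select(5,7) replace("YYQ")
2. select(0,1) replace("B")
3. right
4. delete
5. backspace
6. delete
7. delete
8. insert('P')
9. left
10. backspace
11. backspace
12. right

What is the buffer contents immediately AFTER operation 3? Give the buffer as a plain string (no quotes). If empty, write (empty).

After op 1 (select(5,7) replace("YYQ")): buf='VIAXJYYQE' cursor=8
After op 2 (select(0,1) replace("B")): buf='BIAXJYYQE' cursor=1
After op 3 (right): buf='BIAXJYYQE' cursor=2

Answer: BIAXJYYQE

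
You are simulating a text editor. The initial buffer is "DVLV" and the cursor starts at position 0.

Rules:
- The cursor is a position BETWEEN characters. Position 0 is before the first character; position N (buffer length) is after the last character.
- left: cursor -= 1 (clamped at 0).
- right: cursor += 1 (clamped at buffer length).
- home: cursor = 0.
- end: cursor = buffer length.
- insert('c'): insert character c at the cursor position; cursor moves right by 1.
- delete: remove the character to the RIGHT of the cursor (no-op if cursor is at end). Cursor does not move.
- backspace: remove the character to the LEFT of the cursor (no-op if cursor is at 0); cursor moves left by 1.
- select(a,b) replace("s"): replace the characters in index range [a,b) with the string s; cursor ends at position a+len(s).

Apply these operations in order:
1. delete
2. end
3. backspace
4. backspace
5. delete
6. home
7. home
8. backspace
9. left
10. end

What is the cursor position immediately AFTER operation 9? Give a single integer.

Answer: 0

Derivation:
After op 1 (delete): buf='VLV' cursor=0
After op 2 (end): buf='VLV' cursor=3
After op 3 (backspace): buf='VL' cursor=2
After op 4 (backspace): buf='V' cursor=1
After op 5 (delete): buf='V' cursor=1
After op 6 (home): buf='V' cursor=0
After op 7 (home): buf='V' cursor=0
After op 8 (backspace): buf='V' cursor=0
After op 9 (left): buf='V' cursor=0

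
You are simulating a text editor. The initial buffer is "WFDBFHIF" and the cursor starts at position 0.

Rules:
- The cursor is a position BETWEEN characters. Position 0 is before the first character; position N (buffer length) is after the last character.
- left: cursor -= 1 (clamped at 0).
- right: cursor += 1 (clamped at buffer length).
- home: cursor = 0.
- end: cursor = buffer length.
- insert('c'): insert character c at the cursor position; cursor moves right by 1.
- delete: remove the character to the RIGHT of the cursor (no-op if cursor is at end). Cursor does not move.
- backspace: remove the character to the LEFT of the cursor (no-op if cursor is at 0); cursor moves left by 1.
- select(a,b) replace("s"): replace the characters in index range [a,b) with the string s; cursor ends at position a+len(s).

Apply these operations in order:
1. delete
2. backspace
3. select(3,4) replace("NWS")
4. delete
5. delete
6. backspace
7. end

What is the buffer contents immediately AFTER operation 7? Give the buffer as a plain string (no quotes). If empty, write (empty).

Answer: FDBNWF

Derivation:
After op 1 (delete): buf='FDBFHIF' cursor=0
After op 2 (backspace): buf='FDBFHIF' cursor=0
After op 3 (select(3,4) replace("NWS")): buf='FDBNWSHIF' cursor=6
After op 4 (delete): buf='FDBNWSIF' cursor=6
After op 5 (delete): buf='FDBNWSF' cursor=6
After op 6 (backspace): buf='FDBNWF' cursor=5
After op 7 (end): buf='FDBNWF' cursor=6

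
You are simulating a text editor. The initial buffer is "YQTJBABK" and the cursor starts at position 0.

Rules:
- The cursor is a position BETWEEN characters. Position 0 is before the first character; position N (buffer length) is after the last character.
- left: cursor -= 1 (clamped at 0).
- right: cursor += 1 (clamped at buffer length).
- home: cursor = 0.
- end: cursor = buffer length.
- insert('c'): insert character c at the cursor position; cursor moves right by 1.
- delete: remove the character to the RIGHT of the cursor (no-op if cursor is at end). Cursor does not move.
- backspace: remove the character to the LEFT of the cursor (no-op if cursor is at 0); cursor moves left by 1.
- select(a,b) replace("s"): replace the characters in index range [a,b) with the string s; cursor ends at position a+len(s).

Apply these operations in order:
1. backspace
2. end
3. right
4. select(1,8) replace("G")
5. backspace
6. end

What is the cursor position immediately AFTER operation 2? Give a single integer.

After op 1 (backspace): buf='YQTJBABK' cursor=0
After op 2 (end): buf='YQTJBABK' cursor=8

Answer: 8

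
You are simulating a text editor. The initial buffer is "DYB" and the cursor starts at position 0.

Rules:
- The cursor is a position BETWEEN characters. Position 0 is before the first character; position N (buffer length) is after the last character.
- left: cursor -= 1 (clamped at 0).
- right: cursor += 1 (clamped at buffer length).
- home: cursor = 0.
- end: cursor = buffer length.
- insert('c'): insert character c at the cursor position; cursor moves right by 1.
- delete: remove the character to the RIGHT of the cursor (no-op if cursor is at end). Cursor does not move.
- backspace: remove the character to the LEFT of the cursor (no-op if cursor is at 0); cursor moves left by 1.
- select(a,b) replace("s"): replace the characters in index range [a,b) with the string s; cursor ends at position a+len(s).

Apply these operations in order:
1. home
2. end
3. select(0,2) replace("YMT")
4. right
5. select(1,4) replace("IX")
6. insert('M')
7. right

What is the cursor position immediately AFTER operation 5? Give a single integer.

After op 1 (home): buf='DYB' cursor=0
After op 2 (end): buf='DYB' cursor=3
After op 3 (select(0,2) replace("YMT")): buf='YMTB' cursor=3
After op 4 (right): buf='YMTB' cursor=4
After op 5 (select(1,4) replace("IX")): buf='YIX' cursor=3

Answer: 3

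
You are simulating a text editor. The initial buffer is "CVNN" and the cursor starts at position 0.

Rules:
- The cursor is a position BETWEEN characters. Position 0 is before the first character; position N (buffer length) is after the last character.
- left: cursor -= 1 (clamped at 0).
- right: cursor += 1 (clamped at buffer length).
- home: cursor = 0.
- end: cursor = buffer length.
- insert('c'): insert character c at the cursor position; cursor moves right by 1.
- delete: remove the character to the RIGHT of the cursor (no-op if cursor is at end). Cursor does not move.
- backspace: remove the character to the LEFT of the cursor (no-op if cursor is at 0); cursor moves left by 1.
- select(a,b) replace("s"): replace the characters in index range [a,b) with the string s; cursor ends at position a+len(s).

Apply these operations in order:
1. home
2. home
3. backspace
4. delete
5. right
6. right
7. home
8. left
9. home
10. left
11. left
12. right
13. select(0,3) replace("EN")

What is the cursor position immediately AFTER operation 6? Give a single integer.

After op 1 (home): buf='CVNN' cursor=0
After op 2 (home): buf='CVNN' cursor=0
After op 3 (backspace): buf='CVNN' cursor=0
After op 4 (delete): buf='VNN' cursor=0
After op 5 (right): buf='VNN' cursor=1
After op 6 (right): buf='VNN' cursor=2

Answer: 2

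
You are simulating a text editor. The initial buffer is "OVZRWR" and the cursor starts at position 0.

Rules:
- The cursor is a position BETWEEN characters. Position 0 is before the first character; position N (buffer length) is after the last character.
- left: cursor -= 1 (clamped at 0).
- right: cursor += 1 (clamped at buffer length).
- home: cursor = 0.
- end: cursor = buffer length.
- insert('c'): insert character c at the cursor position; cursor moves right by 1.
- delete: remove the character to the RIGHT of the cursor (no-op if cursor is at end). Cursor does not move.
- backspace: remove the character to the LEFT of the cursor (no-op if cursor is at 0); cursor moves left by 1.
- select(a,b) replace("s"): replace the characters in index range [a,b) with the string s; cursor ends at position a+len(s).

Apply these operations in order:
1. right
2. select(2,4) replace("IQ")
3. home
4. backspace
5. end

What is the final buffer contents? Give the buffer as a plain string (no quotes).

After op 1 (right): buf='OVZRWR' cursor=1
After op 2 (select(2,4) replace("IQ")): buf='OVIQWR' cursor=4
After op 3 (home): buf='OVIQWR' cursor=0
After op 4 (backspace): buf='OVIQWR' cursor=0
After op 5 (end): buf='OVIQWR' cursor=6

Answer: OVIQWR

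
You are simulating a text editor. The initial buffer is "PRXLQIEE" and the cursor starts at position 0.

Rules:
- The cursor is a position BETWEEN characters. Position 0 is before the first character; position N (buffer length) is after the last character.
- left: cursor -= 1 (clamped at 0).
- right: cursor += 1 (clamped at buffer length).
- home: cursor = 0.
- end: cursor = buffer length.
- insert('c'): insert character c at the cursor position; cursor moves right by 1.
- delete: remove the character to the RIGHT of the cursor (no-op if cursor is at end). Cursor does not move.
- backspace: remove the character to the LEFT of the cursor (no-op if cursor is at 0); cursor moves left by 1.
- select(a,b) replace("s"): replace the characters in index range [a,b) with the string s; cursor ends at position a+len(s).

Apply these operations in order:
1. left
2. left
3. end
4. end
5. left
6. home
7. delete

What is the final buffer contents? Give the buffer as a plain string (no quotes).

After op 1 (left): buf='PRXLQIEE' cursor=0
After op 2 (left): buf='PRXLQIEE' cursor=0
After op 3 (end): buf='PRXLQIEE' cursor=8
After op 4 (end): buf='PRXLQIEE' cursor=8
After op 5 (left): buf='PRXLQIEE' cursor=7
After op 6 (home): buf='PRXLQIEE' cursor=0
After op 7 (delete): buf='RXLQIEE' cursor=0

Answer: RXLQIEE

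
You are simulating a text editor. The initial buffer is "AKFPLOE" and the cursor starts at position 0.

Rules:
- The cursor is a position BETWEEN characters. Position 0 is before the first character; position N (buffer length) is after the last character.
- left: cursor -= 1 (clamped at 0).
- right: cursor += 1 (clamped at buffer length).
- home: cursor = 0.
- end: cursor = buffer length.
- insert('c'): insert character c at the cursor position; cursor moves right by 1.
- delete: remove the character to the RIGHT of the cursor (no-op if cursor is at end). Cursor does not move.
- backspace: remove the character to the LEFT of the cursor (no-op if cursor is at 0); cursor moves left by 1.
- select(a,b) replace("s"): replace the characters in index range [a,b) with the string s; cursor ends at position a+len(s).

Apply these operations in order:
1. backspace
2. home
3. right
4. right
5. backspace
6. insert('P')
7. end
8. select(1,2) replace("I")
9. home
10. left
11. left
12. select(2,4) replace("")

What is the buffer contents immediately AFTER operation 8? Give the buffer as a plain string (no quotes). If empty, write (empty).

After op 1 (backspace): buf='AKFPLOE' cursor=0
After op 2 (home): buf='AKFPLOE' cursor=0
After op 3 (right): buf='AKFPLOE' cursor=1
After op 4 (right): buf='AKFPLOE' cursor=2
After op 5 (backspace): buf='AFPLOE' cursor=1
After op 6 (insert('P')): buf='APFPLOE' cursor=2
After op 7 (end): buf='APFPLOE' cursor=7
After op 8 (select(1,2) replace("I")): buf='AIFPLOE' cursor=2

Answer: AIFPLOE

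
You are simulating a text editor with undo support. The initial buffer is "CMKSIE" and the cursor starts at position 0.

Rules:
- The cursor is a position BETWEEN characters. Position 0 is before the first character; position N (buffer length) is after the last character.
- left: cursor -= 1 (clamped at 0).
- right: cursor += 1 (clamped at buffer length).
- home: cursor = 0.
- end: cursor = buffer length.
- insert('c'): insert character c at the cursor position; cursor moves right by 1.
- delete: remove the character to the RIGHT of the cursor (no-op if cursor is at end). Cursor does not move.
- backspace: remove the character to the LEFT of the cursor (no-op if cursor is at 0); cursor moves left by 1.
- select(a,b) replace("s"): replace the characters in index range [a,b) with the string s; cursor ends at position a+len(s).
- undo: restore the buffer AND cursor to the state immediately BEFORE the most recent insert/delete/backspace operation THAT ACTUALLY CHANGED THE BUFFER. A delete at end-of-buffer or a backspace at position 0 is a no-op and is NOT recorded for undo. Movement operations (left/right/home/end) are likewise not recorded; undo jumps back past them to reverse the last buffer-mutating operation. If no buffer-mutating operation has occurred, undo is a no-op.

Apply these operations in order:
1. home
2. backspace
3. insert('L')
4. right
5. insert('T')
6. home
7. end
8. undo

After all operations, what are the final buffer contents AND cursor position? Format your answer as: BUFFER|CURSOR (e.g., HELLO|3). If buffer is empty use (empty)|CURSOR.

After op 1 (home): buf='CMKSIE' cursor=0
After op 2 (backspace): buf='CMKSIE' cursor=0
After op 3 (insert('L')): buf='LCMKSIE' cursor=1
After op 4 (right): buf='LCMKSIE' cursor=2
After op 5 (insert('T')): buf='LCTMKSIE' cursor=3
After op 6 (home): buf='LCTMKSIE' cursor=0
After op 7 (end): buf='LCTMKSIE' cursor=8
After op 8 (undo): buf='LCMKSIE' cursor=2

Answer: LCMKSIE|2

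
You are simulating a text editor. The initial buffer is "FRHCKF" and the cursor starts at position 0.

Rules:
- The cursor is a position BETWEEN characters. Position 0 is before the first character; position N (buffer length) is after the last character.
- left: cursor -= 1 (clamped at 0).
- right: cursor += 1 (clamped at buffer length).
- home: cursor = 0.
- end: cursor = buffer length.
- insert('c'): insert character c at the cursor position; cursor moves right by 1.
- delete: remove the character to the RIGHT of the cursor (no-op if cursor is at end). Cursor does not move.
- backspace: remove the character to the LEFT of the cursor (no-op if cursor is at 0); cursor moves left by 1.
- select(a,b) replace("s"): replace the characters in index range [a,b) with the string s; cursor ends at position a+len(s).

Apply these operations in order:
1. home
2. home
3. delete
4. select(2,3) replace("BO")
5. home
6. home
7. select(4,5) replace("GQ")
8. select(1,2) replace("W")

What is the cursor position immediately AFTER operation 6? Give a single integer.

Answer: 0

Derivation:
After op 1 (home): buf='FRHCKF' cursor=0
After op 2 (home): buf='FRHCKF' cursor=0
After op 3 (delete): buf='RHCKF' cursor=0
After op 4 (select(2,3) replace("BO")): buf='RHBOKF' cursor=4
After op 5 (home): buf='RHBOKF' cursor=0
After op 6 (home): buf='RHBOKF' cursor=0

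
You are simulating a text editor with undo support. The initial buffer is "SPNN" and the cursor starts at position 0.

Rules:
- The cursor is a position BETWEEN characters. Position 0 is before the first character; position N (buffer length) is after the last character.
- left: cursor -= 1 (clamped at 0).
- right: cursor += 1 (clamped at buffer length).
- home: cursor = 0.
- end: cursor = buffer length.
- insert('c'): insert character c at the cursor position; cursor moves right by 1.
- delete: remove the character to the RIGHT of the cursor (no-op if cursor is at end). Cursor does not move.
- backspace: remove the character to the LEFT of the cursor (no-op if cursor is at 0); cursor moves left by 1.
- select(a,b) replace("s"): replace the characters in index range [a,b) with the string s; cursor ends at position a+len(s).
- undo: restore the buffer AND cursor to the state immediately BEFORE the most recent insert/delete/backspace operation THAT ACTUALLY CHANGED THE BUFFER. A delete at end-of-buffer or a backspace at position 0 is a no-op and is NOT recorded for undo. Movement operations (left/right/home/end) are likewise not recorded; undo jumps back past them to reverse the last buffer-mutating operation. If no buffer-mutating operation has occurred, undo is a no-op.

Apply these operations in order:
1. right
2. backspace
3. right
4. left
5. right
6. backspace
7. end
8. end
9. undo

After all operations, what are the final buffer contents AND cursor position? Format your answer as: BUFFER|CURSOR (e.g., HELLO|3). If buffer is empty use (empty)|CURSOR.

Answer: PNN|1

Derivation:
After op 1 (right): buf='SPNN' cursor=1
After op 2 (backspace): buf='PNN' cursor=0
After op 3 (right): buf='PNN' cursor=1
After op 4 (left): buf='PNN' cursor=0
After op 5 (right): buf='PNN' cursor=1
After op 6 (backspace): buf='NN' cursor=0
After op 7 (end): buf='NN' cursor=2
After op 8 (end): buf='NN' cursor=2
After op 9 (undo): buf='PNN' cursor=1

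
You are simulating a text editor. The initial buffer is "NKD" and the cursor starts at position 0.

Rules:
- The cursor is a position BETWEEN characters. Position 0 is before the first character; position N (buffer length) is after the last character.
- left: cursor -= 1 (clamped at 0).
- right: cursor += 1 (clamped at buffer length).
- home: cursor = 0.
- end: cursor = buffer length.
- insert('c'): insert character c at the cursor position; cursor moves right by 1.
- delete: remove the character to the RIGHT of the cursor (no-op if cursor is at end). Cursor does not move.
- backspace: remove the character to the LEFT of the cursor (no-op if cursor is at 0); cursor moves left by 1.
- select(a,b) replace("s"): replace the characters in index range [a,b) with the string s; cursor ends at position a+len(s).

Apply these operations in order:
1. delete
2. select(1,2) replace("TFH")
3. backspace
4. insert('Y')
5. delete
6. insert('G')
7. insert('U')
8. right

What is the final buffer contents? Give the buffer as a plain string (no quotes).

Answer: KTFYGU

Derivation:
After op 1 (delete): buf='KD' cursor=0
After op 2 (select(1,2) replace("TFH")): buf='KTFH' cursor=4
After op 3 (backspace): buf='KTF' cursor=3
After op 4 (insert('Y')): buf='KTFY' cursor=4
After op 5 (delete): buf='KTFY' cursor=4
After op 6 (insert('G')): buf='KTFYG' cursor=5
After op 7 (insert('U')): buf='KTFYGU' cursor=6
After op 8 (right): buf='KTFYGU' cursor=6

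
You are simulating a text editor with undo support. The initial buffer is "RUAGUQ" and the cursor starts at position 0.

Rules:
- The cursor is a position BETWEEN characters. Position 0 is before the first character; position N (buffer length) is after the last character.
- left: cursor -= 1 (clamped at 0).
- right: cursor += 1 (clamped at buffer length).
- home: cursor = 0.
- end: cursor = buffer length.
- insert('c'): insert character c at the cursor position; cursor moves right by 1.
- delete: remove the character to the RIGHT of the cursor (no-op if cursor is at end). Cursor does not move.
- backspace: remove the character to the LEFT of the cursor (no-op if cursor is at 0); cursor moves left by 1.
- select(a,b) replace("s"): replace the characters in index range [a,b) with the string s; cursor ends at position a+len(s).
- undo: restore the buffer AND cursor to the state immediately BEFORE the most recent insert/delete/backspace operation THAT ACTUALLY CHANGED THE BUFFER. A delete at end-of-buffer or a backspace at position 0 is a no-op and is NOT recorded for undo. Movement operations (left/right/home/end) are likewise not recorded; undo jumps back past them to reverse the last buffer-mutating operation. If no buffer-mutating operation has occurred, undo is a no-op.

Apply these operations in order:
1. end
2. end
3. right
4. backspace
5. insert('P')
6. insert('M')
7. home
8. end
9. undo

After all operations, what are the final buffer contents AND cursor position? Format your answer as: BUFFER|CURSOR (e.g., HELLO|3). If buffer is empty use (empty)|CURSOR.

Answer: RUAGUP|6

Derivation:
After op 1 (end): buf='RUAGUQ' cursor=6
After op 2 (end): buf='RUAGUQ' cursor=6
After op 3 (right): buf='RUAGUQ' cursor=6
After op 4 (backspace): buf='RUAGU' cursor=5
After op 5 (insert('P')): buf='RUAGUP' cursor=6
After op 6 (insert('M')): buf='RUAGUPM' cursor=7
After op 7 (home): buf='RUAGUPM' cursor=0
After op 8 (end): buf='RUAGUPM' cursor=7
After op 9 (undo): buf='RUAGUP' cursor=6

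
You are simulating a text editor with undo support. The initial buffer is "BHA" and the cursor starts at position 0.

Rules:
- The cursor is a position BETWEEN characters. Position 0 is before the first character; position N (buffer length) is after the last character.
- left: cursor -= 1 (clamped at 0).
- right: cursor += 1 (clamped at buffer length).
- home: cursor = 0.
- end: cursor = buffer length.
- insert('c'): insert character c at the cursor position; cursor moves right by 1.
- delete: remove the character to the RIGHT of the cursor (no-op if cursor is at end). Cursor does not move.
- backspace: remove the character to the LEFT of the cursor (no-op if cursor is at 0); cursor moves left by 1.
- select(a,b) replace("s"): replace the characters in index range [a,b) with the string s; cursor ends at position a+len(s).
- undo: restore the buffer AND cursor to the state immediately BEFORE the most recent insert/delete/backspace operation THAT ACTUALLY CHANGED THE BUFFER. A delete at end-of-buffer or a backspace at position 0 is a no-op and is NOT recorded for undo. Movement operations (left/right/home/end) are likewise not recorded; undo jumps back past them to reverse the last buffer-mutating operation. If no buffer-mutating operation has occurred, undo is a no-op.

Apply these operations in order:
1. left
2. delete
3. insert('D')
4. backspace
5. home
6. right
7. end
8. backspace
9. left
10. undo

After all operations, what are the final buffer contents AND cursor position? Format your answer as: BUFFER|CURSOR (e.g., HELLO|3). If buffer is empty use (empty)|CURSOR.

After op 1 (left): buf='BHA' cursor=0
After op 2 (delete): buf='HA' cursor=0
After op 3 (insert('D')): buf='DHA' cursor=1
After op 4 (backspace): buf='HA' cursor=0
After op 5 (home): buf='HA' cursor=0
After op 6 (right): buf='HA' cursor=1
After op 7 (end): buf='HA' cursor=2
After op 8 (backspace): buf='H' cursor=1
After op 9 (left): buf='H' cursor=0
After op 10 (undo): buf='HA' cursor=2

Answer: HA|2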